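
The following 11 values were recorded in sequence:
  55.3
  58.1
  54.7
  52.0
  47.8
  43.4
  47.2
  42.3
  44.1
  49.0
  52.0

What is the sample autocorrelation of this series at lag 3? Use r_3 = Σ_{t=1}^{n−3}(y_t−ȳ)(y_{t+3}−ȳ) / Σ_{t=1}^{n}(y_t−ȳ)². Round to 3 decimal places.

-0.027

Mean ȳ = (55.3 + 58.1 + 54.7 + 52.0 + 47.8 + 43.4 + 47.2 + 42.3 + 44.1 + 49.0 + 52.0)/11 = 49.6273
Numerator Σ_{t=1}^{8}(y_t−ȳ)(y_{t+3}−ȳ) = -7.4250
Denominator Σ(y_t−ȳ)² = 273.6018
r_3 = -7.4250 / 273.6018 = -0.027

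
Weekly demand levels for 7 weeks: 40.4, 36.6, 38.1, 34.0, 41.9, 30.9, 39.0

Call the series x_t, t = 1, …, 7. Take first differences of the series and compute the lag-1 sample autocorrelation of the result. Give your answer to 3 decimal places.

First differences Δx: -3.8, 1.5, -4.1, 7.9, -11.0, 8.1
Mean of differences = -0.2333
Numerator Σ(Δx_t−Δx̄)(Δx_{t+1}−Δx̄) = -221.6244
Denominator Σ(Δx_t−Δx̄)² = 282.1933
r_1(Δx) = -221.6244 / 282.1933 = -0.785

-0.785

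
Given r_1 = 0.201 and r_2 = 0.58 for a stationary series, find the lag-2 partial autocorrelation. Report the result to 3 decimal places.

0.562

φ_{22} = (r_2 − r_1²) / (1 − r_1²)
r_1² = (0.201)² = 0.040401
Numerator = 0.58 − 0.0404 = 0.5396; denominator = 1 − 0.0404 = 0.9596
φ_{22} = 0.5396 / 0.9596 = 0.562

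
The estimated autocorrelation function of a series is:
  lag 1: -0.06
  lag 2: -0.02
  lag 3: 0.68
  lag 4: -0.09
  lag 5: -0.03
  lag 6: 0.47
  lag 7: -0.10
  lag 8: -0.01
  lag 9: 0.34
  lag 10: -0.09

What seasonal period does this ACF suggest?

The largest autocorrelation is r_3 = 0.68, with weaker echoes at lags 6 (0.47) and 9 (0.34); the remaining lags stay at or below -0.01.
The dominant spike at lag 3 indicates a seasonal period of 3.

3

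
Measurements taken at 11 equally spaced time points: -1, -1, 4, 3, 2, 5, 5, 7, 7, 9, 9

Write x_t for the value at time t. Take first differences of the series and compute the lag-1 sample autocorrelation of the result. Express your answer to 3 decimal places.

First differences Δx: 0, 5, -1, -1, 3, 0, 2, 0, 2, 0
Mean of differences = 1.0000
Numerator Σ(Δx_t−Δx̄)(Δx_{t+1}−Δx̄) = -18.0000
Denominator Σ(Δx_t−Δx̄)² = 34.0000
r_1(Δx) = -18.0000 / 34.0000 = -0.529

-0.529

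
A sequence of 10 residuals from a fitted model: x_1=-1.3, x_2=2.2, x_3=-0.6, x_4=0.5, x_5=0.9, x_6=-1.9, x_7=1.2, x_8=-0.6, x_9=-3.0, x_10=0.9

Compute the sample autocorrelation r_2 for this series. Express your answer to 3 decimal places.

-0.073

Mean x̄ = (-1.3 + 2.2 − 0.6 + 0.5 + 0.9 − 1.9 + 1.2 − 0.6 − 3.0 + 0.9)/10 = -0.1700
Numerator Σ_{t=1}^{8}(x_t−x̄)(x_{t+2}−x̄) = -1.6728
Denominator Σ(x_t−x̄)² = 22.8810
r_2 = -1.6728 / 22.8810 = -0.073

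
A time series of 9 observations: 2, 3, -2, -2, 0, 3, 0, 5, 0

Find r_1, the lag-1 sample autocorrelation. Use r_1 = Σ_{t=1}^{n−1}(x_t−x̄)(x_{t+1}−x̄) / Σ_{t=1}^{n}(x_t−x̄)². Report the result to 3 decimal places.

-0.087

Mean x̄ = (2 + 3 − 2 − 2 + 0 + 3 + 0 + 5 + 0)/9 = 1.0000
Numerator Σ_{t=1}^{8}(x_t−x̄)(x_{t+1}−x̄) = -4.0000
Denominator Σ(x_t−x̄)² = 46.0000
r_1 = -4.0000 / 46.0000 = -0.087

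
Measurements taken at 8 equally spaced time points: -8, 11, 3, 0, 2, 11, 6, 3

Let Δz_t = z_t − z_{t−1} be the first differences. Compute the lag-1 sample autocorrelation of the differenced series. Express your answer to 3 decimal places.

-0.262

First differences Δz: 19, -8, -3, 2, 9, -5, -3
Mean of differences = 1.5714
Numerator Σ(Δz_t−Δz̄)(Δz_{t+1}−Δz̄) = -140.6122
Denominator Σ(Δz_t−Δz̄)² = 535.7143
r_1(Δz) = -140.6122 / 535.7143 = -0.262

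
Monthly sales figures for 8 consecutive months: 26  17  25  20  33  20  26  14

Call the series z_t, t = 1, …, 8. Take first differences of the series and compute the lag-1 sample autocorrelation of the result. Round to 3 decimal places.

-0.724

First differences Δz: -9, 8, -5, 13, -13, 6, -12
Mean of differences = -1.7143
Numerator Σ(Δz_t−Δz̄)(Δz_{t+1}−Δz̄) = -483.5102
Denominator Σ(Δz_t−Δz̄)² = 667.4286
r_1(Δz) = -483.5102 / 667.4286 = -0.724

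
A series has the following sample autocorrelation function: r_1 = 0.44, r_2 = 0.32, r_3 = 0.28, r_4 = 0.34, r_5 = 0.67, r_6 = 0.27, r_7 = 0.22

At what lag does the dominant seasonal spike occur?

The largest autocorrelation is r_5 = 0.67; the remaining lags stay at or below 0.44. The elevated value at lag 1 (0.44), dropping to 0.32 at lag 2, reflects decaying short-term dependence rather than seasonality.
The dominant spike at lag 5 indicates a seasonal period of 5.

5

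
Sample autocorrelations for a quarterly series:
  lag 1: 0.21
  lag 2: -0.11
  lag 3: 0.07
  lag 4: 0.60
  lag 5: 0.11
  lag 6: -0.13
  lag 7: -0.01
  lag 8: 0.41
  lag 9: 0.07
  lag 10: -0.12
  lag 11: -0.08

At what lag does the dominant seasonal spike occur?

4

The largest autocorrelation is r_4 = 0.60, with a weaker echo at lag 8 (0.41); the remaining lags stay at or below 0.21.
The dominant spike at lag 4 indicates a seasonal period of 4.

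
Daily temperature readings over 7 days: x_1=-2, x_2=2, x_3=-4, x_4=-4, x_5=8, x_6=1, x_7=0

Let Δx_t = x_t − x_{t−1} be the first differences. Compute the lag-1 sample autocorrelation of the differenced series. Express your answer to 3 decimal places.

-0.411

First differences Δx: 4, -6, 0, 12, -7, -1
Mean of differences = 0.3333
Numerator Σ(Δx_t−Δx̄)(Δx_{t+1}−Δx̄) = -100.7778
Denominator Σ(Δx_t−Δx̄)² = 245.3333
r_1(Δx) = -100.7778 / 245.3333 = -0.411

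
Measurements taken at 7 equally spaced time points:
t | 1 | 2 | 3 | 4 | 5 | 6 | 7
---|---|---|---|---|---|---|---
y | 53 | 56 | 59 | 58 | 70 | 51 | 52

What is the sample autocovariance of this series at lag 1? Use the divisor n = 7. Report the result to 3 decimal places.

Mean ȳ = (53 + 56 + 59 + 58 + 70 + 51 + 52)/7 = 57.0000
Deviations: -4.0000, -1.0000, 2.0000, 1.0000, 13.0000, -6.0000, -5.0000
Σ_{t=1}^{6}(y_t−ȳ)(y_{t+1}−ȳ) = -31.0000
γ_1 = -31.0000 / 7 = -4.429

-4.429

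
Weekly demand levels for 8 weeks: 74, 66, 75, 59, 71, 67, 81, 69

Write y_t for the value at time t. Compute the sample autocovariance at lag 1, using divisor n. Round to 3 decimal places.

-18.602

Mean ȳ = (74 + 66 + 75 + 59 + 71 + 67 + 81 + 69)/8 = 70.2500
Deviations: 3.7500, -4.2500, 4.7500, -11.2500, 0.7500, -3.2500, 10.7500, -1.2500
Σ_{t=1}^{7}(y_t−ȳ)(y_{t+1}−ȳ) = -148.8125
γ_1 = -148.8125 / 8 = -18.602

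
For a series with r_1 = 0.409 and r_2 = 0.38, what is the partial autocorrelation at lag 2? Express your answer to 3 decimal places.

φ_{22} = (r_2 − r_1²) / (1 − r_1²)
r_1² = (0.409)² = 0.167281
Numerator = 0.38 − 0.1673 = 0.2127; denominator = 1 − 0.1673 = 0.8327
φ_{22} = 0.2127 / 0.8327 = 0.255

0.255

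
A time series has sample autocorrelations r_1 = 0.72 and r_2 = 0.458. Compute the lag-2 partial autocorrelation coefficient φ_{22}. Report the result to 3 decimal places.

-0.125

φ_{22} = (r_2 − r_1²) / (1 − r_1²)
r_1² = (0.72)² = 0.5184
Numerator = 0.458 − 0.5184 = -0.0604; denominator = 1 − 0.5184 = 0.4816
φ_{22} = -0.0604 / 0.4816 = -0.125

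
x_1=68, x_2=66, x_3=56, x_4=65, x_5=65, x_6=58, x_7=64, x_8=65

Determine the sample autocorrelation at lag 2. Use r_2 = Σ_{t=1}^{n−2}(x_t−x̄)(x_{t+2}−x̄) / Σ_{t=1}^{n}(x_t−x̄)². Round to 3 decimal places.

Mean x̄ = (68 + 66 + 56 + 65 + 65 + 58 + 64 + 65)/8 = 63.3750
Deviations from mean: 4.6250, 2.6250, -7.3750, 1.6250, 1.6250, -5.3750, 0.6250, 1.6250
Σ(x_t−x̄)(x_{t+2}−x̄) = (-34.1094) + (4.2656) + (-11.9844) + (-8.7344) + (1.0156) + (-8.7344) = -58.2813
Denominator Σ(x_t−x̄)² = 119.8750
r_2 = -58.2813 / 119.8750 = -0.486

-0.486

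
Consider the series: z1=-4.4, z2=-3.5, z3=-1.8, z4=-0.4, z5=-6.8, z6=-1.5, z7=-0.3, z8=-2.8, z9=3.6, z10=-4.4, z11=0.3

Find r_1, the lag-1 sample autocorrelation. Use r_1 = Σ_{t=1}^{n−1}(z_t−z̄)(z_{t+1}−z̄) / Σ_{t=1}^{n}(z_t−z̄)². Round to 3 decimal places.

Mean z̄ = (-4.4 − 3.5 − 1.8 − 0.4 − 6.8 − 1.5 − 0.3 − 2.8 + 3.6 − 4.4 + 0.3)/11 = -2.0000
Numerator Σ_{t=1}^{10}(z_t−z̄)(z_{t+1}−z̄) = -30.4100
Denominator Σ(z_t−z̄)² = 79.8400
r_1 = -30.4100 / 79.8400 = -0.381

-0.381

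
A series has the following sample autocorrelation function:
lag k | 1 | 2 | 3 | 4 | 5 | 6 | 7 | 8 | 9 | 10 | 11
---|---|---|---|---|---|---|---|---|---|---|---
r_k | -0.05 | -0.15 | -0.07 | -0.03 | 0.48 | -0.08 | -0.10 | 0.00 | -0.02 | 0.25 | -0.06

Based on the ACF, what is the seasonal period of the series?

The largest autocorrelation is r_5 = 0.48, with a weaker echo at lag 10 (0.25); the remaining lags stay at or below 0.00.
The dominant spike at lag 5 indicates a seasonal period of 5.

5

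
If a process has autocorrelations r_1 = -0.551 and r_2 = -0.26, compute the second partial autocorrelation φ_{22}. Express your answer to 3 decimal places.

-0.809

φ_{22} = (r_2 − r_1²) / (1 − r_1²)
r_1² = (-0.551)² = 0.303601
Numerator = -0.26 − 0.3036 = -0.5636; denominator = 1 − 0.3036 = 0.6964
φ_{22} = -0.5636 / 0.6964 = -0.809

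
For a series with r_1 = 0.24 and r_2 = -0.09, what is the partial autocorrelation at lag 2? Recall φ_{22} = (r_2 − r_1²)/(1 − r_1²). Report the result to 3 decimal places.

-0.157

φ_{22} = (r_2 − r_1²) / (1 − r_1²)
r_1² = (0.24)² = 0.0576
Numerator = -0.09 − 0.0576 = -0.1476; denominator = 1 − 0.0576 = 0.9424
φ_{22} = -0.1476 / 0.9424 = -0.157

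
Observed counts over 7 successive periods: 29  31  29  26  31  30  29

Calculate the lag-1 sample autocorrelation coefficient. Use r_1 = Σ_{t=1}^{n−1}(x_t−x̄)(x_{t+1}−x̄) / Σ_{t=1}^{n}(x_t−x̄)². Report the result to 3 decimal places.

Mean x̄ = (29 + 31 + 29 + 26 + 31 + 30 + 29)/7 = 29.2857
Deviations from mean: -0.2857, 1.7143, -0.2857, -3.2857, 1.7143, 0.7143, -0.2857
Σ(x_t−x̄)(x_{t+1}−x̄) = (-0.4898) + (-0.4898) + (0.9388) + (-5.6327) + (1.2245) + (-0.2041) = -4.6531
Denominator Σ(x_t−x̄)² = 17.4286
r_1 = -4.6531 / 17.4286 = -0.267

-0.267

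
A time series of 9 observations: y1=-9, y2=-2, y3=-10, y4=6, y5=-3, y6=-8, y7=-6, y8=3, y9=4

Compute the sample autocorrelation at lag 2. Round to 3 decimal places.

Mean ȳ = (-9 − 2 − 10 + 6 − 3 − 8 − 6 + 3 + 4)/9 = -2.7778
Numerator Σ_{t=1}^{7}(y_t−ȳ)(y_{t+2}−ȳ) = -43.7654
Denominator Σ(y_t−ȳ)² = 285.5556
r_2 = -43.7654 / 285.5556 = -0.153

-0.153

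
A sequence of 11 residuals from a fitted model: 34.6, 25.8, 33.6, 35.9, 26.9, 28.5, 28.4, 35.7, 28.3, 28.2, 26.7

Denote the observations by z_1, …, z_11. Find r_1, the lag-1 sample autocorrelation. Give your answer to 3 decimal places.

-0.231

Mean z̄ = (34.6 + 25.8 + 33.6 + 35.9 + 26.9 + 28.5 + 28.4 + 35.7 + 28.3 + 28.2 + 26.7)/11 = 30.2364
Numerator Σ_{t=1}^{10}(z_t−z̄)(z_{t+1}−z̄) = -34.6131
Denominator Σ(z_t−z̄)² = 149.8855
r_1 = -34.6131 / 149.8855 = -0.231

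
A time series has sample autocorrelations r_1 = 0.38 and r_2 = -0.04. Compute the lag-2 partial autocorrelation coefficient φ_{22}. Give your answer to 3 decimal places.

φ_{22} = (r_2 − r_1²) / (1 − r_1²)
r_1² = (0.38)² = 0.1444
Numerator = -0.04 − 0.1444 = -0.1844; denominator = 1 − 0.1444 = 0.8556
φ_{22} = -0.1844 / 0.8556 = -0.216

-0.216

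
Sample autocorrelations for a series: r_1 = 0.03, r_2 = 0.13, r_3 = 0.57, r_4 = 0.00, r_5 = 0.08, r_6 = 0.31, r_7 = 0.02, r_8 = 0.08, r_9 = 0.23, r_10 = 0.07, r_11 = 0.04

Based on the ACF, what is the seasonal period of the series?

3

The largest autocorrelation is r_3 = 0.57, with weaker echoes at lags 6 (0.31) and 9 (0.23); the remaining lags stay at or below 0.13.
The dominant spike at lag 3 indicates a seasonal period of 3.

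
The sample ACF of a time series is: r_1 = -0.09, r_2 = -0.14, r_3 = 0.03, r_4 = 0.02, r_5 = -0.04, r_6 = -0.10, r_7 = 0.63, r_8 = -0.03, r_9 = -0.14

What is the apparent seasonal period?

The largest autocorrelation is r_7 = 0.63; the remaining lags stay at or below 0.03.
The dominant spike at lag 7 indicates a seasonal period of 7.

7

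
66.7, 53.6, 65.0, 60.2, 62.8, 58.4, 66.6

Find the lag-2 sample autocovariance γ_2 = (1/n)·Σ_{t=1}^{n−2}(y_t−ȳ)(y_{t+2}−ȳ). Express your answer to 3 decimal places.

Mean ȳ = (66.7 + 53.6 + 65.0 + 60.2 + 62.8 + 58.4 + 66.6)/7 = 61.9000
Σ_{t=1}^{5}(y_t−ȳ)(y_{t+2}−ȳ) = 41.9600
γ_2 = 41.9600 / 7 = 5.994

5.994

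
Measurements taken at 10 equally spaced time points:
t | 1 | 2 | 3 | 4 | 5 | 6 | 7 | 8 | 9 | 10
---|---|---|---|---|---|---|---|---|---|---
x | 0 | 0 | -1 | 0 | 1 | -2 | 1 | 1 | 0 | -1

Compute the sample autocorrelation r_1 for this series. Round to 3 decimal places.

Mean x̄ = (0 + 0 − 1 + 0 + 1 − 2 + 1 + 1 + 0 − 1)/10 = -0.1000
Numerator Σ_{t=1}^{9}(x_t−x̄)(x_{t+1}−x̄) = -3.0100
Denominator Σ(x_t−x̄)² = 8.9000
r_1 = -3.0100 / 8.9000 = -0.338

-0.338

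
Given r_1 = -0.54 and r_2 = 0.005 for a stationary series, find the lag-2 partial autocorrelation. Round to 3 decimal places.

φ_{22} = (r_2 − r_1²) / (1 − r_1²)
r_1² = (-0.54)² = 0.2916
Numerator = 0.005 − 0.2916 = -0.2866; denominator = 1 − 0.2916 = 0.7084
φ_{22} = -0.2866 / 0.7084 = -0.405

-0.405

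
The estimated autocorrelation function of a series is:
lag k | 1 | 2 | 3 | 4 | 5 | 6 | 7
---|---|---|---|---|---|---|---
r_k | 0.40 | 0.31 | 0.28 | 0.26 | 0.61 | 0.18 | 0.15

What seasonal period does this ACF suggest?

The largest autocorrelation is r_5 = 0.61; the remaining lags stay at or below 0.40. The elevated value at lag 1 (0.40), dropping to 0.31 at lag 2, reflects decaying short-term dependence rather than seasonality.
The dominant spike at lag 5 indicates a seasonal period of 5.

5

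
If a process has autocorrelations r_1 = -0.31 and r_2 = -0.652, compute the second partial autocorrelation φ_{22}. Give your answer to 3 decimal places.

φ_{22} = (r_2 − r_1²) / (1 − r_1²)
r_1² = (-0.31)² = 0.0961
Numerator = -0.652 − 0.0961 = -0.7481; denominator = 1 − 0.0961 = 0.9039
φ_{22} = -0.7481 / 0.9039 = -0.828

-0.828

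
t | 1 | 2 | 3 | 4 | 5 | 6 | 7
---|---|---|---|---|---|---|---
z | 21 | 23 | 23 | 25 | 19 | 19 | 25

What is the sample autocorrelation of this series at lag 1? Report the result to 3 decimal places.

Mean z̄ = (21 + 23 + 23 + 25 + 19 + 19 + 25)/7 = 22.1429
Deviations from mean: -1.1429, 0.8571, 0.8571, 2.8571, -3.1429, -3.1429, 2.8571
Σ(z_t−z̄)(z_{t+1}−z̄) = (-0.9796) + (0.7347) + (2.4490) + (-8.9796) + (9.8776) + (-8.9796) = -5.8776
Denominator Σ(z_t−z̄)² = 38.8571
r_1 = -5.8776 / 38.8571 = -0.151

-0.151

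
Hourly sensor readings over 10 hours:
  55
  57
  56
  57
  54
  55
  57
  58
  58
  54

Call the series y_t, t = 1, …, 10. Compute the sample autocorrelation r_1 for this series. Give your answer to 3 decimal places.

-0.020

Mean ȳ = (55 + 57 + 56 + 57 + 54 + 55 + 57 + 58 + 58 + 54)/10 = 56.1000
Numerator Σ_{t=1}^{9}(y_t−ȳ)(y_{t+1}−ȳ) = -0.4100
Denominator Σ(y_t−ȳ)² = 20.9000
r_1 = -0.4100 / 20.9000 = -0.020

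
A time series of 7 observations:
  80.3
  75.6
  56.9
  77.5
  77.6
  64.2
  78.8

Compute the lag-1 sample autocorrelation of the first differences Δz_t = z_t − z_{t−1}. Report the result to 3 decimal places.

-0.417

First differences Δz: -4.7, -18.7, 20.6, 0.1, -13.4, 14.6
Mean of differences = -0.2500
Numerator Σ(Δz_t−Δz̄)(Δz_{t+1}−Δz̄) = -495.1625
Denominator Σ(Δz_t−Δz̄)² = 1188.4950
r_1(Δz) = -495.1625 / 1188.4950 = -0.417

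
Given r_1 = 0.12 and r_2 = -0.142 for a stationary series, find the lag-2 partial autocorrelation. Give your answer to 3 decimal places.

φ_{22} = (r_2 − r_1²) / (1 − r_1²)
r_1² = (0.12)² = 0.0144
Numerator = -0.142 − 0.0144 = -0.1564; denominator = 1 − 0.0144 = 0.9856
φ_{22} = -0.1564 / 0.9856 = -0.159

-0.159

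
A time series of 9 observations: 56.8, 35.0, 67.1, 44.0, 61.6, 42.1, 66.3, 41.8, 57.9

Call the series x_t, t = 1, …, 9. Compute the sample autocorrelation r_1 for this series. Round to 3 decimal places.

Mean x̄ = (56.8 + 35.0 + 67.1 + 44.0 + 61.6 + 42.1 + 66.3 + 41.8 + 57.9)/9 = 52.5111
Numerator Σ_{t=1}^{8}(x_t−x̄)(x_{t+1}−x̄) = -975.6935
Denominator Σ(x_t−x̄)² = 1135.2089
r_1 = -975.6935 / 1135.2089 = -0.859

-0.859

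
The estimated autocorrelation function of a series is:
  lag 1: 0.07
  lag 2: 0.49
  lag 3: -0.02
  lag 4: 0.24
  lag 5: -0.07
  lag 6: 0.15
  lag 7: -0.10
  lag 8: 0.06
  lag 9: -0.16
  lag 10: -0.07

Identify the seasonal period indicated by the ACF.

2

The largest autocorrelation is r_2 = 0.49, with weaker echoes at lags 4 (0.24) and 6 (0.15); the remaining lags stay at or below 0.07.
The dominant spike at lag 2 indicates a seasonal period of 2.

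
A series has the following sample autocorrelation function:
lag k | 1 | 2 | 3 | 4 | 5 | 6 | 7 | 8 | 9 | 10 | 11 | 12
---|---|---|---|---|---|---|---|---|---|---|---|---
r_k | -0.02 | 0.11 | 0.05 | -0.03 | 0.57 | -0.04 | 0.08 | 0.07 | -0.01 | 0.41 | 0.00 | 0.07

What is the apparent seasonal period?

5

The largest autocorrelation is r_5 = 0.57, with a weaker echo at lag 10 (0.41); the remaining lags stay at or below 0.11.
The dominant spike at lag 5 indicates a seasonal period of 5.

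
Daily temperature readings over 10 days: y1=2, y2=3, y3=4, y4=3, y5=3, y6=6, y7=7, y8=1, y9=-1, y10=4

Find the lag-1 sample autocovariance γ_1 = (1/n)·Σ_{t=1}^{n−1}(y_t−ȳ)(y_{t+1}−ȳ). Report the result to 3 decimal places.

Mean ȳ = (2 + 3 + 4 + 3 + 3 + 6 + 7 + 1 − 1 + 4)/10 = 3.2000
Σ_{t=1}^{9}(y_t−ȳ)(y_{t+1}−ȳ) = 7.5600
γ_1 = 7.5600 / 10 = 0.756

0.756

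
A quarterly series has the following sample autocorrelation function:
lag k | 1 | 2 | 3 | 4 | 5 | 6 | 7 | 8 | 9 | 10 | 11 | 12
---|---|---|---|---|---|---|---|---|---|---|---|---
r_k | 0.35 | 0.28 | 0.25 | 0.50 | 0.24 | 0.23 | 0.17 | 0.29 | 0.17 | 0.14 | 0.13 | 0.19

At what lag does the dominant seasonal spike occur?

The largest autocorrelation is r_4 = 0.50; the remaining lags stay at or below 0.35. The elevated value at lag 1 (0.35), dropping to 0.28 at lag 2, reflects decaying short-term dependence rather than seasonality.
The dominant spike at lag 4 indicates a seasonal period of 4.

4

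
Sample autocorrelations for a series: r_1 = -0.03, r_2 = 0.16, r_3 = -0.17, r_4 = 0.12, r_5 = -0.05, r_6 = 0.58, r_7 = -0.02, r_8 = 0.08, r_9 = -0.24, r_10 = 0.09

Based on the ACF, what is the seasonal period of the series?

6

The largest autocorrelation is r_6 = 0.58; the remaining lags stay at or below 0.16.
The dominant spike at lag 6 indicates a seasonal period of 6.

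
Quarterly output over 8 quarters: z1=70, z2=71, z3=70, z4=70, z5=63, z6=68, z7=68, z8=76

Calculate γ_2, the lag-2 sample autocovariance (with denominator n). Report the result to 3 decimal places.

Mean z̄ = (70 + 71 + 70 + 70 + 63 + 68 + 68 + 76)/8 = 69.5000
Σ_{t=1}^{6}(z_t−z̄)(z_{t+2}−z̄) = -3.0000
γ_2 = -3.0000 / 8 = -0.375

-0.375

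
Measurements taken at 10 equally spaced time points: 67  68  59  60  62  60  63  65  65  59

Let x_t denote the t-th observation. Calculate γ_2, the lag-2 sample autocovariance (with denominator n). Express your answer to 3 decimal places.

Mean x̄ = (67 + 68 + 59 + 60 + 62 + 60 + 63 + 65 + 65 + 59)/10 = 62.8000
Σ_{t=1}^{8}(x_t−x̄)(x_{t+2}−x̄) = -33.8800
γ_2 = -33.8800 / 10 = -3.388

-3.388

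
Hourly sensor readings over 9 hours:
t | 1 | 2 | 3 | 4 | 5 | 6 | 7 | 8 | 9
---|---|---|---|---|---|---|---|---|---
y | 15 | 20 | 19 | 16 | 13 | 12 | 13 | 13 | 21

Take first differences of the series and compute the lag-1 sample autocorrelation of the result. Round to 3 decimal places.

First differences Δy: 5, -1, -3, -3, -1, 1, 0, 8
Mean of differences = 0.7500
Numerator Σ(Δy_t−Δȳ)(Δy_{t+1}−Δȳ) = 13.6875
Denominator Σ(Δy_t−Δȳ)² = 105.5000
r_1(Δy) = 13.6875 / 105.5000 = 0.130

0.130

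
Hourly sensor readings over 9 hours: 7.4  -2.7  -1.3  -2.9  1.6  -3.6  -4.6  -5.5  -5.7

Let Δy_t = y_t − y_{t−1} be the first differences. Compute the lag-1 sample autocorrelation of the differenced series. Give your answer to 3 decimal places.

First differences Δy: -10.1, 1.4, -1.6, 4.5, -5.2, -1.0, -0.9, -0.2
Mean of differences = -1.6375
Numerator Σ(Δy_t−Δȳ)(Δy_{t+1}−Δȳ) = -47.9664
Denominator Σ(Δy_t−Δȳ)² = 134.2188
r_1(Δy) = -47.9664 / 134.2188 = -0.357

-0.357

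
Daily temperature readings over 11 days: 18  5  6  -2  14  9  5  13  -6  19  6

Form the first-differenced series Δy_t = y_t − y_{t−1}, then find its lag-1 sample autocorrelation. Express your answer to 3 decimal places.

-0.679

First differences Δy: -13, 1, -8, 16, -5, -4, 8, -19, 25, -13
Mean of differences = -1.2000
Numerator Σ(Δy_t−Δȳ)(Δy_{t+1}−Δȳ) = -1177.6400
Denominator Σ(Δy_t−Δȳ)² = 1735.6000
r_1(Δy) = -1177.6400 / 1735.6000 = -0.679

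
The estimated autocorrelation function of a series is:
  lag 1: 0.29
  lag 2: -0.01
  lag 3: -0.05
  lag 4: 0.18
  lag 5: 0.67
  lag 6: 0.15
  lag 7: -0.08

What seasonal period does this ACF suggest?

The largest autocorrelation is r_5 = 0.67; the remaining lags stay at or below 0.29.
The dominant spike at lag 5 indicates a seasonal period of 5.

5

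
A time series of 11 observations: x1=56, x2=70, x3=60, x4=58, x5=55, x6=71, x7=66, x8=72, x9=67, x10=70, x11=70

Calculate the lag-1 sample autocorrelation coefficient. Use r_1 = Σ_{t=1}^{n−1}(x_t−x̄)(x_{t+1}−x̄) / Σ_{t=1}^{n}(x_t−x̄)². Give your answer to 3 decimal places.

0.088

Mean x̄ = (56 + 70 + 60 + 58 + 55 + 71 + 66 + 72 + 67 + 70 + 70)/11 = 65.0000
Numerator Σ_{t=1}^{10}(x_t−x̄)(x_{t+1}−x̄) = 37.0000
Denominator Σ(x_t−x̄)² = 420.0000
r_1 = 37.0000 / 420.0000 = 0.088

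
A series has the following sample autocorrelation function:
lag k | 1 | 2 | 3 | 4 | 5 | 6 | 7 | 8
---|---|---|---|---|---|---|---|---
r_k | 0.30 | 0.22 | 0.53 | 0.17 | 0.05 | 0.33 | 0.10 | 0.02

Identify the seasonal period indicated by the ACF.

The largest autocorrelation is r_3 = 0.53, with a weaker echo at lag 6 (0.33); the remaining lags stay at or below 0.30. The elevated value at lag 1 (0.30), dropping to 0.22 at lag 2, reflects decaying short-term dependence rather than seasonality.
The dominant spike at lag 3 indicates a seasonal period of 3.

3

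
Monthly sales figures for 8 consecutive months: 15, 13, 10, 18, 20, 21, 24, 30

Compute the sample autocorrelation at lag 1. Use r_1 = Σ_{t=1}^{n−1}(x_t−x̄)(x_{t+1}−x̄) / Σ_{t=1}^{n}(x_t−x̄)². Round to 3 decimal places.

0.534

Mean x̄ = (15 + 13 + 10 + 18 + 20 + 21 + 24 + 30)/8 = 18.8750
Numerator Σ_{t=1}^{7}(x_t−x̄)(x_{t+1}−x̄) = 151.9844
Denominator Σ(x_t−x̄)² = 284.8750
r_1 = 151.9844 / 284.8750 = 0.534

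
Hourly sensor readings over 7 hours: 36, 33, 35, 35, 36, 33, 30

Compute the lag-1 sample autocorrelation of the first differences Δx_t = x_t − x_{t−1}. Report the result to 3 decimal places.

-0.038

First differences Δx: -3, 2, 0, 1, -3, -3
Mean of differences = -1.0000
Numerator Σ(Δx_t−Δx̄)(Δx_{t+1}−Δx̄) = -1.0000
Denominator Σ(Δx_t−Δx̄)² = 26.0000
r_1(Δx) = -1.0000 / 26.0000 = -0.038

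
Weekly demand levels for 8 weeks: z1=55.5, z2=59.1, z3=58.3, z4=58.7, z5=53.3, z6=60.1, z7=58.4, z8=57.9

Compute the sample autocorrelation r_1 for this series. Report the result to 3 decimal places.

Mean z̄ = (55.5 + 59.1 + 58.3 + 58.7 + 53.3 + 60.1 + 58.4 + 57.9)/8 = 57.6625
Deviations from mean: -2.1625, 1.4375, 0.6375, 1.0375, -4.3625, 2.4375, 0.7375, 0.2375
Numerator Σ_{t=1}^{7}(z_t−z̄)(z_{t+1}−z̄) = -14.7177
Denominator Σ(z_t−z̄)² = 33.7988
r_1 = -14.7177 / 33.7988 = -0.435

-0.435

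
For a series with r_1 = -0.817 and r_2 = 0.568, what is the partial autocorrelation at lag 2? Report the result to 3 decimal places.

φ_{22} = (r_2 − r_1²) / (1 − r_1²)
r_1² = (-0.817)² = 0.667489
Numerator = 0.568 − 0.6675 = -0.0995; denominator = 1 − 0.6675 = 0.3325
φ_{22} = -0.0995 / 0.3325 = -0.299

-0.299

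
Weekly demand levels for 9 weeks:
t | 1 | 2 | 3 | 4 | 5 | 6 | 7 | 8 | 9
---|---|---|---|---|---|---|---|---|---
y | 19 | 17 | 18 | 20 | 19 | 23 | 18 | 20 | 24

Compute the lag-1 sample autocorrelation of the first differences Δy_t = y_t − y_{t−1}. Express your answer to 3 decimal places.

-0.446

First differences Δy: -2, 1, 2, -1, 4, -5, 2, 4
Mean of differences = 0.6250
Numerator Σ(Δy_t−Δȳ)(Δy_{t+1}−Δȳ) = -30.2656
Denominator Σ(Δy_t−Δȳ)² = 67.8750
r_1(Δy) = -30.2656 / 67.8750 = -0.446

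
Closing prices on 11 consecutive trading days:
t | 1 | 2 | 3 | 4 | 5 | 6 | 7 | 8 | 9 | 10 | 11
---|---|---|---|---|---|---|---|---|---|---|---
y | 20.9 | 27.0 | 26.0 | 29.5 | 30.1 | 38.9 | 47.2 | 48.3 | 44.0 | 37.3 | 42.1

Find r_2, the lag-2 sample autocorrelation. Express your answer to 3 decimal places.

0.434

Mean ȳ = (20.9 + 27.0 + 26.0 + 29.5 + 30.1 + 38.9 + 47.2 + 48.3 + 44.0 + 37.3 + 42.1)/11 = 35.5727
Numerator Σ_{t=1}^{9}(y_t−ȳ)(y_{t+2}−ȳ) = 378.3921
Denominator Σ(y_t−ȳ)² = 872.1018
r_2 = 378.3921 / 872.1018 = 0.434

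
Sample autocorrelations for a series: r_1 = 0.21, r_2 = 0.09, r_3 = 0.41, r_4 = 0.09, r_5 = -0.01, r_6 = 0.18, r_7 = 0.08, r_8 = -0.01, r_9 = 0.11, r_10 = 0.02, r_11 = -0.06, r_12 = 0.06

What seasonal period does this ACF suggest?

The largest autocorrelation is r_3 = 0.41; the remaining lags stay at or below 0.21. The elevated value at lag 1 (0.21), dropping to 0.09 at lag 2, reflects decaying short-term dependence rather than seasonality.
The dominant spike at lag 3 indicates a seasonal period of 3.

3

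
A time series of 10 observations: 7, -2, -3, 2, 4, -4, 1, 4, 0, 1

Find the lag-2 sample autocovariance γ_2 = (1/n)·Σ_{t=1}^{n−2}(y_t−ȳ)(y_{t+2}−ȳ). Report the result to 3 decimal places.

-5.900

Mean ȳ = (7 − 2 − 3 + 2 + 4 − 4 + 1 + 4 + 0 + 1)/10 = 1.0000
Σ_{t=1}^{8}(y_t−ȳ)(y_{t+2}−ȳ) = -59.0000
γ_2 = -59.0000 / 10 = -5.900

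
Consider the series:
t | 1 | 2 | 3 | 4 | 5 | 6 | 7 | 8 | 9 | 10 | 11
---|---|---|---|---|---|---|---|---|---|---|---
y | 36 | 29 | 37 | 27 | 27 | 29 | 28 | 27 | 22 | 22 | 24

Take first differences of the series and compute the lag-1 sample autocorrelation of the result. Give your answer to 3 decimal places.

First differences Δy: -7, 8, -10, 0, 2, -1, -1, -5, 0, 2
Mean of differences = -1.2000
Numerator Σ(Δy_t−Δȳ)(Δy_{t+1}−Δȳ) = -141.8400
Denominator Σ(Δy_t−Δȳ)² = 233.6000
r_1(Δy) = -141.8400 / 233.6000 = -0.607

-0.607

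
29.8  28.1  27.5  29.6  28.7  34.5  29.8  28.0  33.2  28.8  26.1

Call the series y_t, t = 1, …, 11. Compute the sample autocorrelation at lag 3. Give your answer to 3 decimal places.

Mean ȳ = (29.8 + 28.1 + 27.5 + 29.6 + 28.7 + 34.5 + 29.8 + 28.0 + 33.2 + 28.8 + 26.1)/11 = 29.4636
Numerator Σ_{t=1}^{8}(y_t−ȳ)(y_{t+3}−ȳ) = 15.8788
Denominator Σ(y_t−ȳ)² = 59.7655
r_3 = 15.8788 / 59.7655 = 0.266

0.266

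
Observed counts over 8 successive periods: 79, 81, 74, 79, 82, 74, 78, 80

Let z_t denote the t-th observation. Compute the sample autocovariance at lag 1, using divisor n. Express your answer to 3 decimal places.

Mean z̄ = (79 + 81 + 74 + 79 + 82 + 74 + 78 + 80)/8 = 78.3750
Deviations: 0.6250, 2.6250, -4.3750, 0.6250, 3.6250, -4.3750, -0.3750, 1.6250
Σ_{t=1}^{7}(z_t−z̄)(z_{t+1}−z̄) = -25.1406
γ_1 = -25.1406 / 8 = -3.143

-3.143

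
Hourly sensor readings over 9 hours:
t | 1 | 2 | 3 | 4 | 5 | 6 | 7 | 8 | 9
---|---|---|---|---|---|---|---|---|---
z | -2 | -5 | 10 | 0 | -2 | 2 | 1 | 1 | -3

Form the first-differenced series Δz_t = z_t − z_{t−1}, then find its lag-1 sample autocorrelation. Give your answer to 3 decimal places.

First differences Δz: -3, 15, -10, -2, 4, -1, 0, -4
Mean of differences = -0.1250
Numerator Σ(Δz_t−Δz̄)(Δz_{t+1}−Δz̄) = -186.2656
Denominator Σ(Δz_t−Δz̄)² = 370.8750
r_1(Δz) = -186.2656 / 370.8750 = -0.502

-0.502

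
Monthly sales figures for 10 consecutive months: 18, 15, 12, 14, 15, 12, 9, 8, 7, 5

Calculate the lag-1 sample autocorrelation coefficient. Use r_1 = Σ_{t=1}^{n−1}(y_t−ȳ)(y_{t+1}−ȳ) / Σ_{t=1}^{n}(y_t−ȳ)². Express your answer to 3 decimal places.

Mean ȳ = (18 + 15 + 12 + 14 + 15 + 12 + 9 + 8 + 7 + 5)/10 = 11.5000
Numerator Σ_{t=1}^{9}(y_t−ȳ)(y_{t+1}−ȳ) = 88.7500
Denominator Σ(y_t−ȳ)² = 154.5000
r_1 = 88.7500 / 154.5000 = 0.574

0.574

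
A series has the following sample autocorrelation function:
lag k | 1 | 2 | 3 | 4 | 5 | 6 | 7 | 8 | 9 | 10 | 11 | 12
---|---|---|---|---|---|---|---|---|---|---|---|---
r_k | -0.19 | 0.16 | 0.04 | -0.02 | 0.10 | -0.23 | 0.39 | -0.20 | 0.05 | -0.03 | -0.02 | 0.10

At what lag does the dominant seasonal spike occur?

The largest autocorrelation is r_7 = 0.39; the remaining lags stay at or below 0.16.
The dominant spike at lag 7 indicates a seasonal period of 7.

7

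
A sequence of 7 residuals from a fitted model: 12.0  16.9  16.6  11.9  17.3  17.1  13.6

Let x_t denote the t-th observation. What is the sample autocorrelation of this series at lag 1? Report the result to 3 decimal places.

-0.361

Mean x̄ = (12.0 + 16.9 + 16.6 + 11.9 + 17.3 + 17.1 + 13.6)/7 = 15.0571
Deviations from mean: -3.0571, 1.8429, 1.5429, -3.1571, 2.2429, 2.0429, -1.4571
Σ(x_t−x̄)(x_{t+1}−x̄) = (-5.6339) + (2.8433) + (-4.8710) + (-7.0810) + (4.5818) + (-2.9767) = -13.1376
Denominator Σ(x_t−x̄)² = 36.4171
r_1 = -13.1376 / 36.4171 = -0.361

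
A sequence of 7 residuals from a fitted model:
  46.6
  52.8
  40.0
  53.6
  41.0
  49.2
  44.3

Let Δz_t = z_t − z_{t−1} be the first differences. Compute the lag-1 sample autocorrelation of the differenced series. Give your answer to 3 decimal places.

First differences Δz: 6.2, -12.8, 13.6, -12.6, 8.2, -4.9
Mean of differences = -0.3833
Numerator Σ(Δz_t−Δz̄)(Δz_{t+1}−Δz̄) = -569.8269
Denominator Σ(Δz_t−Δz̄)² = 636.3683
r_1(Δz) = -569.8269 / 636.3683 = -0.895

-0.895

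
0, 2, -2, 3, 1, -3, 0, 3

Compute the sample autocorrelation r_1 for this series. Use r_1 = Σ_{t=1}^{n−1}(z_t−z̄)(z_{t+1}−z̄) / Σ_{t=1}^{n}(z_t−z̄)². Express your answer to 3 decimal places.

Mean z̄ = (0 + 2 − 2 + 3 + 1 − 3 + 0 + 3)/8 = 0.5000
Numerator Σ_{t=1}^{7}(z_t−z̄)(z_{t+1}−z̄) = -10.7500
Denominator Σ(z_t−z̄)² = 34.0000
r_1 = -10.7500 / 34.0000 = -0.316

-0.316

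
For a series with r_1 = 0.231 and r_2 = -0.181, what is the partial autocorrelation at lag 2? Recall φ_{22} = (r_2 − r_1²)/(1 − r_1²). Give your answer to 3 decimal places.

-0.248

φ_{22} = (r_2 − r_1²) / (1 − r_1²)
r_1² = (0.231)² = 0.053361
Numerator = -0.181 − 0.0534 = -0.2344; denominator = 1 − 0.0534 = 0.9466
φ_{22} = -0.2344 / 0.9466 = -0.248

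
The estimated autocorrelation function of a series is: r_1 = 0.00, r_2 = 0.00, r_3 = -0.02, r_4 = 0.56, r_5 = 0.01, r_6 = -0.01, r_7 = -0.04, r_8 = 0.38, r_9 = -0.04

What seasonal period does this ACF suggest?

The largest autocorrelation is r_4 = 0.56, with a weaker echo at lag 8 (0.38); the remaining lags stay at or below 0.01.
The dominant spike at lag 4 indicates a seasonal period of 4.

4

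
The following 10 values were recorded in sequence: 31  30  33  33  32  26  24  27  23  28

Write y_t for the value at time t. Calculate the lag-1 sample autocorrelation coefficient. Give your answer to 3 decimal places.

Mean ȳ = (31 + 30 + 33 + 33 + 32 + 26 + 24 + 27 + 23 + 28)/10 = 28.7000
Numerator Σ_{t=1}^{9}(y_t−ȳ)(y_{t+1}−ȳ) = 66.7100
Denominator Σ(y_t−ȳ)² = 120.1000
r_1 = 66.7100 / 120.1000 = 0.555

0.555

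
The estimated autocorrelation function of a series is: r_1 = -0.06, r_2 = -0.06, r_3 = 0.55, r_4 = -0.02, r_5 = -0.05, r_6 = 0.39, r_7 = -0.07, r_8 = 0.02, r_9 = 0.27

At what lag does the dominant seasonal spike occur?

3

The largest autocorrelation is r_3 = 0.55, with weaker echoes at lags 6 (0.39) and 9 (0.27); the remaining lags stay at or below 0.02.
The dominant spike at lag 3 indicates a seasonal period of 3.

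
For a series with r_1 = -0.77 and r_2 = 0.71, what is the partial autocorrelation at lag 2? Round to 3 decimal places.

φ_{22} = (r_2 − r_1²) / (1 − r_1²)
r_1² = (-0.77)² = 0.5929
Numerator = 0.71 − 0.5929 = 0.1171; denominator = 1 − 0.5929 = 0.4071
φ_{22} = 0.1171 / 0.4071 = 0.288

0.288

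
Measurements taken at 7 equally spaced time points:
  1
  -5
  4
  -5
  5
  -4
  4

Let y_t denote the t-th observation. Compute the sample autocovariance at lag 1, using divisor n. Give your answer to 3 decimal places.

-15.143

Mean ȳ = (1 − 5 + 4 − 5 + 5 − 4 + 4)/7 = 0.0000
Deviations: 1.0000, -5.0000, 4.0000, -5.0000, 5.0000, -4.0000, 4.0000
Σ_{t=1}^{6}(y_t−ȳ)(y_{t+1}−ȳ) = -106.0000
γ_1 = -106.0000 / 7 = -15.143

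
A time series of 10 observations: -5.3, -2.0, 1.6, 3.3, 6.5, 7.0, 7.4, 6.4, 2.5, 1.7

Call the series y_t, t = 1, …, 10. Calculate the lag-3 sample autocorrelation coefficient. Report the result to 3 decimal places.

-0.121

Mean ȳ = (-5.3 − 2.0 + 1.6 + 3.3 + 6.5 + 7.0 + 7.4 + 6.4 + 2.5 + 1.7)/10 = 2.9100
Σ(y_t−ȳ)(y_{t+3}−ȳ) = (-3.2019) + (-17.6269) + (-5.3579) + (1.7511) + (12.5291) + (-1.6769) + (-5.4329) = -19.0163
Denominator Σ(y_t−ȳ)² = 156.9690
r_3 = -19.0163 / 156.9690 = -0.121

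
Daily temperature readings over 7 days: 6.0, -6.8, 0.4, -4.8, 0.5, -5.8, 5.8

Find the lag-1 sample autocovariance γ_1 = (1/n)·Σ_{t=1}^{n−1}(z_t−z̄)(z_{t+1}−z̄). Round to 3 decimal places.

Mean z̄ = (6.0 − 6.8 + 0.4 − 4.8 + 0.5 − 5.8 + 5.8)/7 = -0.6714
Σ_{t=1}^{6}(z_t−z̄)(z_{t+1}−z̄) = -95.9094
γ_1 = -95.9094 / 7 = -13.701

-13.701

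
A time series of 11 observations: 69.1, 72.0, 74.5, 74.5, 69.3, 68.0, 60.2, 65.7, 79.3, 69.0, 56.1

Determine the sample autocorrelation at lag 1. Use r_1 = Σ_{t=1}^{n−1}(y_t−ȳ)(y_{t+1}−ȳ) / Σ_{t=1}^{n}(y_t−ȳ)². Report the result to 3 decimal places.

0.124

Mean ȳ = (69.1 + 72.0 + 74.5 + 74.5 + 69.3 + 68.0 + 60.2 + 65.7 + 79.3 + 69.0 + 56.1)/11 = 68.8818
Numerator Σ_{t=1}^{10}(y_t−ȳ)(y_{t+1}−ȳ) = 53.5951
Denominator Σ(y_t−ȳ)² = 431.2764
r_1 = 53.5951 / 431.2764 = 0.124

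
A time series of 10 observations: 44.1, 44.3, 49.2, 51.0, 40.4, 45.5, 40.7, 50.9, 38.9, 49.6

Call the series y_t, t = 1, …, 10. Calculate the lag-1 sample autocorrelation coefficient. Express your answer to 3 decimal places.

Mean ȳ = (44.1 + 44.3 + 49.2 + 51.0 + 40.4 + 45.5 + 40.7 + 50.9 + 38.9 + 49.6)/10 = 45.4600
Numerator Σ_{t=1}^{9}(y_t−ȳ)(y_{t+1}−ȳ) = -99.2056
Denominator Σ(y_t−ȳ)² = 185.9040
r_1 = -99.2056 / 185.9040 = -0.534

-0.534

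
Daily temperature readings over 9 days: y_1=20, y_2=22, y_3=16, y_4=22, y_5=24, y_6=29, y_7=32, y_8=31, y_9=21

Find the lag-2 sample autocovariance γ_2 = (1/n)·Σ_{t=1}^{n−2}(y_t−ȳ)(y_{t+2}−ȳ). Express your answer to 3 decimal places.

4.071

Mean ȳ = (20 + 22 + 16 + 22 + 24 + 29 + 32 + 31 + 21)/9 = 24.1111
Σ_{t=1}^{7}(y_t−ȳ)(y_{t+2}−ȳ) = 36.6420
γ_2 = 36.6420 / 9 = 4.071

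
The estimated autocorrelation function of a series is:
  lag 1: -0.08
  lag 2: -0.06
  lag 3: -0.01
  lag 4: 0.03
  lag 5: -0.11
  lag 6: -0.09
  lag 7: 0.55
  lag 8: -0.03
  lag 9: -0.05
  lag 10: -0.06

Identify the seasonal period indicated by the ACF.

The largest autocorrelation is r_7 = 0.55; the remaining lags stay at or below 0.03.
The dominant spike at lag 7 indicates a seasonal period of 7.

7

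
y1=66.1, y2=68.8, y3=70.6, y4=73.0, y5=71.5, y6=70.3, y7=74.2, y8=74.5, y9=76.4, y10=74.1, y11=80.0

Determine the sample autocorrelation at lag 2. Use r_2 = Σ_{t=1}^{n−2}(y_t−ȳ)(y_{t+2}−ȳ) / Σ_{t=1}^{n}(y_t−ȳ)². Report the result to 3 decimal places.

0.300

Mean ȳ = (66.1 + 68.8 + 70.6 + 73.0 + 71.5 + 70.3 + 74.2 + 74.5 + 76.4 + 74.1 + 80.0)/11 = 72.6818
Numerator Σ_{t=1}^{9}(y_t−ȳ)(y_{t+2}−ȳ) = 43.4784
Denominator Σ(y_t−ȳ)² = 144.8964
r_2 = 43.4784 / 144.8964 = 0.300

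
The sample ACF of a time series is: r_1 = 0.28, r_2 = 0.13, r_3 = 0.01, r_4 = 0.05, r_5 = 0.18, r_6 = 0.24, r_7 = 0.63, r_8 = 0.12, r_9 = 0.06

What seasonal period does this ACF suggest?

The largest autocorrelation is r_7 = 0.63; the remaining lags stay at or below 0.28. The elevated value at lag 1 (0.28), dropping to 0.13 at lag 2, reflects decaying short-term dependence rather than seasonality.
The dominant spike at lag 7 indicates a seasonal period of 7.

7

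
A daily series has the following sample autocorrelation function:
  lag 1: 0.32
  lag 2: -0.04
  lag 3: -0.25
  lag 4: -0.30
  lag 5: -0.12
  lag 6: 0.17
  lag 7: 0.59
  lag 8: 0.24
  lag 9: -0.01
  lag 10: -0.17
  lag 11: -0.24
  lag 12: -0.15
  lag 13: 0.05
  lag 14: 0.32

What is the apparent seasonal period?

The largest autocorrelation is r_7 = 0.59; the remaining lags stay at or below 0.32.
The dominant spike at lag 7 indicates a seasonal period of 7.

7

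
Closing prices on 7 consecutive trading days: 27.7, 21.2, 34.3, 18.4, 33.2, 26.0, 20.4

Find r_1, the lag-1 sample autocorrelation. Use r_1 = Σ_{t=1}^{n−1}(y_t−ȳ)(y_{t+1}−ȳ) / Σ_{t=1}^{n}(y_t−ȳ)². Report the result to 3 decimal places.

Mean ȳ = (27.7 + 21.2 + 34.3 + 18.4 + 33.2 + 26.0 + 20.4)/7 = 25.8857
Numerator Σ_{t=1}^{6}(y_t−ȳ)(y_{t+1}−ȳ) = -165.4588
Denominator Σ(y_t−ȳ)² = 235.6886
r_1 = -165.4588 / 235.6886 = -0.702

-0.702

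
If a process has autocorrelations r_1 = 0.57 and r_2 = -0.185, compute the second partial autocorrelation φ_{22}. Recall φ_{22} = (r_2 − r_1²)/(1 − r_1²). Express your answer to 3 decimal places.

-0.755

φ_{22} = (r_2 − r_1²) / (1 − r_1²)
r_1² = (0.57)² = 0.3249
Numerator = -0.185 − 0.3249 = -0.5099; denominator = 1 − 0.3249 = 0.6751
φ_{22} = -0.5099 / 0.6751 = -0.755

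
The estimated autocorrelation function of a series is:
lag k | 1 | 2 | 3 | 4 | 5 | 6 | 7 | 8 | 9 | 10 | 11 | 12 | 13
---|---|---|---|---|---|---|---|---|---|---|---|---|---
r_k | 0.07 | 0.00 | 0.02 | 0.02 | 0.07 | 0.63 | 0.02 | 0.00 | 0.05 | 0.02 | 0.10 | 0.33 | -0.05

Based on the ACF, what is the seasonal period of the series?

6

The largest autocorrelation is r_6 = 0.63, with a weaker echo at lag 12 (0.33); the remaining lags stay at or below 0.10.
The dominant spike at lag 6 indicates a seasonal period of 6.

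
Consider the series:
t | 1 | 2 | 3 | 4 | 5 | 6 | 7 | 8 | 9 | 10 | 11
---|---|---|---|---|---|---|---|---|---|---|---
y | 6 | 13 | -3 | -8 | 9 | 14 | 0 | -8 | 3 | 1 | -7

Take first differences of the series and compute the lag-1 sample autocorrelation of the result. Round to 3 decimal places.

First differences Δy: 7, -16, -5, 17, 5, -14, -8, 11, -2, -8
Mean of differences = -1.3000
Numerator Σ(Δy_t−Δȳ)(Δy_{t+1}−Δȳ) = -101.2900
Denominator Σ(Δy_t−Δȳ)² = 1076.1000
r_1(Δy) = -101.2900 / 1076.1000 = -0.094

-0.094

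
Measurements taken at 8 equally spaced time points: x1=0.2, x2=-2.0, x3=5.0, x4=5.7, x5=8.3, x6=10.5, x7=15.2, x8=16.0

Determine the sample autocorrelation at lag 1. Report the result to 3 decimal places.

Mean x̄ = (0.2 − 2.0 + 5.0 + 5.7 + 8.3 + 10.5 + 15.2 + 16.0)/8 = 7.3625
Deviations from mean: -7.1625, -9.3625, -2.3625, -1.6625, 0.9375, 3.1375, 7.8375, 8.6375
Σ(x_t−x̄)(x_{t+1}−x̄) = (67.0589) + (22.1189) + (3.9277) + (-1.5586) + (2.9414) + (24.5902) + (67.6964) = 186.7748
Denominator Σ(x_t−x̄)² = 294.0588
r_1 = 186.7748 / 294.0588 = 0.635

0.635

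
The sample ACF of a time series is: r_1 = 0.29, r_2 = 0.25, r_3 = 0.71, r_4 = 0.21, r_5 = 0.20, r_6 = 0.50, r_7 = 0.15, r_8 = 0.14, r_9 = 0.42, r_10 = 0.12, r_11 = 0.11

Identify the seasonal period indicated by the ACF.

3

The largest autocorrelation is r_3 = 0.71, with weaker echoes at lags 6 (0.50) and 9 (0.42); the remaining lags stay at or below 0.29. The elevated value at lag 1 (0.29), dropping to 0.25 at lag 2, reflects decaying short-term dependence rather than seasonality.
The dominant spike at lag 3 indicates a seasonal period of 3.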